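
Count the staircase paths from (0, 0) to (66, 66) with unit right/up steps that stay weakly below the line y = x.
C_66 = 5632681584560312734993915705849145100

These NE paths below the diagonal are counted by the Catalan number C_n = (1/(n + 1)) · C(2n, n). For n = 66: C_66 = (1/67) · C(132, 66) = 377389666165540953244592352291892721700/67 = 5632681584560312734993915705849145100.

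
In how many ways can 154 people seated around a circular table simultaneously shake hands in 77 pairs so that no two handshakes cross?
C_77 = 18793142726809884575211361279087545193250040

These noncrossing handshakes are counted by the Catalan number C_n = (1/(n + 1)) · C(2n, n). For n = 77: C_77 = (1/78) · C(154, 77) = 1465865132691170996866486179768828525073503120/78 = 18793142726809884575211361279087545193250040.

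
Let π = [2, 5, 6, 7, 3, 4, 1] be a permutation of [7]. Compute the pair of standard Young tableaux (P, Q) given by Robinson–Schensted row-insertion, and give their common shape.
P = [1, 3, 4, 7] / [2, 6] / [5];  Q = [1, 2, 3, 4] / [5, 6] / [7];  common shape = (4, 2, 1)

Row-insert the values π_1, π_2, … into P one at a time, bumping the leftmost entry strictly greater than the inserted value down to the next row. The recording tableau Q records, in position (i, j), the step at which that cell was added to P.
  Insert 2 (step 1): P = [2];  Q = [1]
  Insert 5 (step 2): P = [2, 5];  Q = [1, 2]
  Insert 6 (step 3): P = [2, 5, 6];  Q = [1, 2, 3]
  Insert 7 (step 4): P = [2, 5, 6, 7];  Q = [1, 2, 3, 4]
  Insert 3 (step 5): P = [2, 3, 6, 7] / [5];  Q = [1, 2, 3, 4] / [5]
  Insert 4 (step 6): P = [2, 3, 4, 7] / [5, 6];  Q = [1, 2, 3, 4] / [5, 6]
  Insert 1 (step 7): P = [1, 3, 4, 7] / [2, 6] / [5];  Q = [1, 2, 3, 4] / [5, 6] / [7]
Final shape: (4, 2, 1).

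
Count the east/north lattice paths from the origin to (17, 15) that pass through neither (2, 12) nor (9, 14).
Number of paths = 558323238

Inclusion–exclusion. Total paths: C(32, 17) = 565722720. Through P₁: C(14, 2)·C(18, 15) = 74256. Through P₂: C(23, 9)·C(9, 8) = 7354710. Since P₁ is strictly southwest of P₂, a monotone path through both must visit P₁ then P₂; paths through both = C(14, 2)·C(9, 7)·C(9, 8) = 29484. Avoid both = 565722720 − 74256 − 7354710 + 29484 = 558323238.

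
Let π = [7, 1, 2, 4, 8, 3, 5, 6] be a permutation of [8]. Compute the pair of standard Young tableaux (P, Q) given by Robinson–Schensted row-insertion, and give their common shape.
P = [1, 2, 3, 5, 6] / [4, 8] / [7];  Q = [1, 3, 4, 5, 8] / [2, 7] / [6];  common shape = (5, 2, 1)

Row-insert the values π_1, π_2, … into P one at a time, bumping the leftmost entry strictly greater than the inserted value down to the next row. The recording tableau Q records, in position (i, j), the step at which that cell was added to P.
  Insert 7 (step 1): P = [7];  Q = [1]
  Insert 1 (step 2): P = [1] / [7];  Q = [1] / [2]
  Insert 2 (step 3): P = [1, 2] / [7];  Q = [1, 3] / [2]
  Insert 4 (step 4): P = [1, 2, 4] / [7];  Q = [1, 3, 4] / [2]
  Insert 8 (step 5): P = [1, 2, 4, 8] / [7];  Q = [1, 3, 4, 5] / [2]
  Insert 3 (step 6): P = [1, 2, 3, 8] / [4] / [7];  Q = [1, 3, 4, 5] / [2] / [6]
  Insert 5 (step 7): P = [1, 2, 3, 5] / [4, 8] / [7];  Q = [1, 3, 4, 5] / [2, 7] / [6]
  Insert 6 (step 8): P = [1, 2, 3, 5, 6] / [4, 8] / [7];  Q = [1, 3, 4, 5, 8] / [2, 7] / [6]
Final shape: (5, 2, 1).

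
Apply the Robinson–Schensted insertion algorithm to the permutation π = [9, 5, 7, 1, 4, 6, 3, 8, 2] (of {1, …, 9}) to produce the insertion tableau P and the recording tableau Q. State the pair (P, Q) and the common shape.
P = [1, 2, 6, 8] / [3, 7] / [4] / [5] / [9];  Q = [1, 3, 6, 8] / [2, 5] / [4] / [7] / [9];  common shape = (4, 2, 1, 1, 1)

Row-insert the values π_1, π_2, … into P one at a time, bumping the leftmost entry strictly greater than the inserted value down to the next row. The recording tableau Q records, in position (i, j), the step at which that cell was added to P.
  Insert 9 (step 1): P = [9];  Q = [1]
  Insert 5 (step 2): P = [5] / [9];  Q = [1] / [2]
  Insert 7 (step 3): P = [5, 7] / [9];  Q = [1, 3] / [2]
  Insert 1 (step 4): P = [1, 7] / [5] / [9];  Q = [1, 3] / [2] / [4]
  Insert 4 (step 5): P = [1, 4] / [5, 7] / [9];  Q = [1, 3] / [2, 5] / [4]
  Insert 6 (step 6): P = [1, 4, 6] / [5, 7] / [9];  Q = [1, 3, 6] / [2, 5] / [4]
  Insert 3 (step 7): P = [1, 3, 6] / [4, 7] / [5] / [9];  Q = [1, 3, 6] / [2, 5] / [4] / [7]
  Insert 8 (step 8): P = [1, 3, 6, 8] / [4, 7] / [5] / [9];  Q = [1, 3, 6, 8] / [2, 5] / [4] / [7]
  Insert 2 (step 9): P = [1, 2, 6, 8] / [3, 7] / [4] / [5] / [9];  Q = [1, 3, 6, 8] / [2, 5] / [4] / [7] / [9]
Final shape: (4, 2, 1, 1, 1).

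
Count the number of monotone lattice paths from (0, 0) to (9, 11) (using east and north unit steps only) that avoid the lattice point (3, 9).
Number of paths = 161800

Total paths from (0, 0) to (9, 11): C(20, 9) = 167960. Paths through (3, 9): (paths (0, 0) → (3, 9)) × (paths (3, 9) → (9, 11)) = C(12, 3) · C(8, 6) = 220 · 28 = 6160. Avoidance count = 167960 − 6160 = 161800.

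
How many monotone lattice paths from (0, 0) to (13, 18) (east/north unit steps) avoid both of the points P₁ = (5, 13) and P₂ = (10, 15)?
Number of paths = 133449419

Inclusion–exclusion. Total paths: C(31, 13) = 206253075. Through P₁: C(18, 5)·C(13, 8) = 11027016. Through P₂: C(25, 10)·C(6, 3) = 65375200. Since P₁ is strictly southwest of P₂, a monotone path through both must visit P₁ then P₂; paths through both = C(18, 5)·C(7, 5)·C(6, 3) = 3598560. Avoid both = 206253075 − 11027016 − 65375200 + 3598560 = 133449419.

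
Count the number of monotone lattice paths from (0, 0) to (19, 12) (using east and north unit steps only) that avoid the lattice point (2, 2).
Number of paths = 90502815

Total paths from (0, 0) to (19, 12): C(31, 19) = 141120525. Paths through (2, 2): (paths (0, 0) → (2, 2)) × (paths (2, 2) → (19, 12)) = C(4, 2) · C(27, 17) = 6 · 8436285 = 50617710. Avoidance count = 141120525 − 50617710 = 90502815.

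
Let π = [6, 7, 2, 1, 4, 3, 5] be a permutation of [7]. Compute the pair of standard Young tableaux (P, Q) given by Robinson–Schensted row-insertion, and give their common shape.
P = [1, 3, 5] / [2, 4] / [6, 7];  Q = [1, 2, 7] / [3, 5] / [4, 6];  common shape = (3, 2, 2)

Row-insert the values π_1, π_2, … into P one at a time, bumping the leftmost entry strictly greater than the inserted value down to the next row. The recording tableau Q records, in position (i, j), the step at which that cell was added to P.
  Insert 6 (step 1): P = [6];  Q = [1]
  Insert 7 (step 2): P = [6, 7];  Q = [1, 2]
  Insert 2 (step 3): P = [2, 7] / [6];  Q = [1, 2] / [3]
  Insert 1 (step 4): P = [1, 7] / [2] / [6];  Q = [1, 2] / [3] / [4]
  Insert 4 (step 5): P = [1, 4] / [2, 7] / [6];  Q = [1, 2] / [3, 5] / [4]
  Insert 3 (step 6): P = [1, 3] / [2, 4] / [6, 7];  Q = [1, 2] / [3, 5] / [4, 6]
  Insert 5 (step 7): P = [1, 3, 5] / [2, 4] / [6, 7];  Q = [1, 2, 7] / [3, 5] / [4, 6]
Final shape: (3, 2, 2).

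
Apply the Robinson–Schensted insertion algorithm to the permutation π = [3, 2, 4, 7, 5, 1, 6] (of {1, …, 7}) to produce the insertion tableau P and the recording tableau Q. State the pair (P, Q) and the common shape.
P = [1, 4, 5, 6] / [2, 7] / [3];  Q = [1, 3, 4, 7] / [2, 5] / [6];  common shape = (4, 2, 1)

Row-insert the values π_1, π_2, … into P one at a time, bumping the leftmost entry strictly greater than the inserted value down to the next row. The recording tableau Q records, in position (i, j), the step at which that cell was added to P.
  Insert 3 (step 1): P = [3];  Q = [1]
  Insert 2 (step 2): P = [2] / [3];  Q = [1] / [2]
  Insert 4 (step 3): P = [2, 4] / [3];  Q = [1, 3] / [2]
  Insert 7 (step 4): P = [2, 4, 7] / [3];  Q = [1, 3, 4] / [2]
  Insert 5 (step 5): P = [2, 4, 5] / [3, 7];  Q = [1, 3, 4] / [2, 5]
  Insert 1 (step 6): P = [1, 4, 5] / [2, 7] / [3];  Q = [1, 3, 4] / [2, 5] / [6]
  Insert 6 (step 7): P = [1, 4, 5, 6] / [2, 7] / [3];  Q = [1, 3, 4, 7] / [2, 5] / [6]
Final shape: (4, 2, 1).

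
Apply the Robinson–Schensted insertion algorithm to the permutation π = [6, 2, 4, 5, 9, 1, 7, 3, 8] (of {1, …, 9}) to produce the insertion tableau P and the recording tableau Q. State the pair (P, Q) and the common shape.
P = [1, 3, 5, 7, 8] / [2, 4] / [6, 9];  Q = [1, 3, 4, 5, 9] / [2, 7] / [6, 8];  common shape = (5, 2, 2)

Row-insert the values π_1, π_2, … into P one at a time, bumping the leftmost entry strictly greater than the inserted value down to the next row. The recording tableau Q records, in position (i, j), the step at which that cell was added to P.
  Insert 6 (step 1): P = [6];  Q = [1]
  Insert 2 (step 2): P = [2] / [6];  Q = [1] / [2]
  Insert 4 (step 3): P = [2, 4] / [6];  Q = [1, 3] / [2]
  Insert 5 (step 4): P = [2, 4, 5] / [6];  Q = [1, 3, 4] / [2]
  Insert 9 (step 5): P = [2, 4, 5, 9] / [6];  Q = [1, 3, 4, 5] / [2]
  Insert 1 (step 6): P = [1, 4, 5, 9] / [2] / [6];  Q = [1, 3, 4, 5] / [2] / [6]
  Insert 7 (step 7): P = [1, 4, 5, 7] / [2, 9] / [6];  Q = [1, 3, 4, 5] / [2, 7] / [6]
  Insert 3 (step 8): P = [1, 3, 5, 7] / [2, 4] / [6, 9];  Q = [1, 3, 4, 5] / [2, 7] / [6, 8]
  Insert 8 (step 9): P = [1, 3, 5, 7, 8] / [2, 4] / [6, 9];  Q = [1, 3, 4, 5, 9] / [2, 7] / [6, 8]
Final shape: (5, 2, 2).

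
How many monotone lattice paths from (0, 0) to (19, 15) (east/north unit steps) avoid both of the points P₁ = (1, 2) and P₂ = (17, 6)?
Number of paths = 1232455635

Inclusion–exclusion. Total paths: C(34, 19) = 1855967520. Through P₁: C(3, 1)·C(31, 18) = 618759225. Through P₂: C(23, 17)·C(11, 2) = 5552085. Since P₁ is strictly southwest of P₂, a monotone path through both must visit P₁ then P₂; paths through both = C(3, 1)·C(20, 16)·C(11, 2) = 799425. Avoid both = 1855967520 − 618759225 − 5552085 + 799425 = 1232455635.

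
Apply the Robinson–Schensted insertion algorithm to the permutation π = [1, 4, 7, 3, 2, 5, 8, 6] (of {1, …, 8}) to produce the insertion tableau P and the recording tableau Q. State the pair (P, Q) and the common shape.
P = [1, 2, 5, 6] / [3, 7, 8] / [4];  Q = [1, 2, 3, 7] / [4, 6, 8] / [5];  common shape = (4, 3, 1)

Row-insert the values π_1, π_2, … into P one at a time, bumping the leftmost entry strictly greater than the inserted value down to the next row. The recording tableau Q records, in position (i, j), the step at which that cell was added to P.
  Insert 1 (step 1): P = [1];  Q = [1]
  Insert 4 (step 2): P = [1, 4];  Q = [1, 2]
  Insert 7 (step 3): P = [1, 4, 7];  Q = [1, 2, 3]
  Insert 3 (step 4): P = [1, 3, 7] / [4];  Q = [1, 2, 3] / [4]
  Insert 2 (step 5): P = [1, 2, 7] / [3] / [4];  Q = [1, 2, 3] / [4] / [5]
  Insert 5 (step 6): P = [1, 2, 5] / [3, 7] / [4];  Q = [1, 2, 3] / [4, 6] / [5]
  Insert 8 (step 7): P = [1, 2, 5, 8] / [3, 7] / [4];  Q = [1, 2, 3, 7] / [4, 6] / [5]
  Insert 6 (step 8): P = [1, 2, 5, 6] / [3, 7, 8] / [4];  Q = [1, 2, 3, 7] / [4, 6, 8] / [5]
Final shape: (4, 3, 1).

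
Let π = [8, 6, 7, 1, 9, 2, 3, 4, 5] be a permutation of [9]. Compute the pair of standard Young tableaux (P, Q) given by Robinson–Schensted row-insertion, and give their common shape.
P = [1, 2, 3, 4, 5] / [6, 7, 9] / [8];  Q = [1, 3, 5, 8, 9] / [2, 6, 7] / [4];  common shape = (5, 3, 1)

Row-insert the values π_1, π_2, … into P one at a time, bumping the leftmost entry strictly greater than the inserted value down to the next row. The recording tableau Q records, in position (i, j), the step at which that cell was added to P.
  Insert 8 (step 1): P = [8];  Q = [1]
  Insert 6 (step 2): P = [6] / [8];  Q = [1] / [2]
  Insert 7 (step 3): P = [6, 7] / [8];  Q = [1, 3] / [2]
  Insert 1 (step 4): P = [1, 7] / [6] / [8];  Q = [1, 3] / [2] / [4]
  Insert 9 (step 5): P = [1, 7, 9] / [6] / [8];  Q = [1, 3, 5] / [2] / [4]
  Insert 2 (step 6): P = [1, 2, 9] / [6, 7] / [8];  Q = [1, 3, 5] / [2, 6] / [4]
  Insert 3 (step 7): P = [1, 2, 3] / [6, 7, 9] / [8];  Q = [1, 3, 5] / [2, 6, 7] / [4]
  Insert 4 (step 8): P = [1, 2, 3, 4] / [6, 7, 9] / [8];  Q = [1, 3, 5, 8] / [2, 6, 7] / [4]
  Insert 5 (step 9): P = [1, 2, 3, 4, 5] / [6, 7, 9] / [8];  Q = [1, 3, 5, 8, 9] / [2, 6, 7] / [4]
Final shape: (5, 3, 1).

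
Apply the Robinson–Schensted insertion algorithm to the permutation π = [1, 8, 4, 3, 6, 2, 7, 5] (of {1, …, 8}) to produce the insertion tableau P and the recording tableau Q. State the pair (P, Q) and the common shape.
P = [1, 2, 5, 7] / [3, 6] / [4] / [8];  Q = [1, 2, 5, 7] / [3, 8] / [4] / [6];  common shape = (4, 2, 1, 1)

Row-insert the values π_1, π_2, … into P one at a time, bumping the leftmost entry strictly greater than the inserted value down to the next row. The recording tableau Q records, in position (i, j), the step at which that cell was added to P.
  Insert 1 (step 1): P = [1];  Q = [1]
  Insert 8 (step 2): P = [1, 8];  Q = [1, 2]
  Insert 4 (step 3): P = [1, 4] / [8];  Q = [1, 2] / [3]
  Insert 3 (step 4): P = [1, 3] / [4] / [8];  Q = [1, 2] / [3] / [4]
  Insert 6 (step 5): P = [1, 3, 6] / [4] / [8];  Q = [1, 2, 5] / [3] / [4]
  Insert 2 (step 6): P = [1, 2, 6] / [3] / [4] / [8];  Q = [1, 2, 5] / [3] / [4] / [6]
  Insert 7 (step 7): P = [1, 2, 6, 7] / [3] / [4] / [8];  Q = [1, 2, 5, 7] / [3] / [4] / [6]
  Insert 5 (step 8): P = [1, 2, 5, 7] / [3, 6] / [4] / [8];  Q = [1, 2, 5, 7] / [3, 8] / [4] / [6]
Final shape: (4, 2, 1, 1).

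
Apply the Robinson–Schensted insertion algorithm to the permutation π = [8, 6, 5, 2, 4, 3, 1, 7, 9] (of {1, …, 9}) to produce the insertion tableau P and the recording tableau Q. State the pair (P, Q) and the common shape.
P = [1, 3, 7, 9] / [2] / [4] / [5] / [6] / [8];  Q = [1, 5, 8, 9] / [2] / [3] / [4] / [6] / [7];  common shape = (4, 1, 1, 1, 1, 1)

Row-insert the values π_1, π_2, … into P one at a time, bumping the leftmost entry strictly greater than the inserted value down to the next row. The recording tableau Q records, in position (i, j), the step at which that cell was added to P.
  Insert 8 (step 1): P = [8];  Q = [1]
  Insert 6 (step 2): P = [6] / [8];  Q = [1] / [2]
  Insert 5 (step 3): P = [5] / [6] / [8];  Q = [1] / [2] / [3]
  Insert 2 (step 4): P = [2] / [5] / [6] / [8];  Q = [1] / [2] / [3] / [4]
  Insert 4 (step 5): P = [2, 4] / [5] / [6] / [8];  Q = [1, 5] / [2] / [3] / [4]
  Insert 3 (step 6): P = [2, 3] / [4] / [5] / [6] / [8];  Q = [1, 5] / [2] / [3] / [4] / [6]
  Insert 1 (step 7): P = [1, 3] / [2] / [4] / [5] / [6] / [8];  Q = [1, 5] / [2] / [3] / [4] / [6] / [7]
  Insert 7 (step 8): P = [1, 3, 7] / [2] / [4] / [5] / [6] / [8];  Q = [1, 5, 8] / [2] / [3] / [4] / [6] / [7]
  Insert 9 (step 9): P = [1, 3, 7, 9] / [2] / [4] / [5] / [6] / [8];  Q = [1, 5, 8, 9] / [2] / [3] / [4] / [6] / [7]
Final shape: (4, 1, 1, 1, 1, 1).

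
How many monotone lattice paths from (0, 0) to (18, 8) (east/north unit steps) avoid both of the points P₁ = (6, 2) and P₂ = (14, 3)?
Number of paths = 988555

Inclusion–exclusion. Total paths: C(26, 18) = 1562275. Through P₁: C(8, 6)·C(18, 12) = 519792. Through P₂: C(17, 14)·C(9, 4) = 85680. Since P₁ is strictly southwest of P₂, a monotone path through both must visit P₁ then P₂; paths through both = C(8, 6)·C(9, 8)·C(9, 4) = 31752. Avoid both = 1562275 − 519792 − 85680 + 31752 = 988555.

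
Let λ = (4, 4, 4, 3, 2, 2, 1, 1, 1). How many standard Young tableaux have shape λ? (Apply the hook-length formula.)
# SYT of shape (4, 4, 4, 3, 2, 2, 1, 1, 1) = 611080470

Hook-length formula: f^λ = n! / Π hook(c), product over all cells c of the Young diagram. For λ = (4, 4, 4, 3, 2, 2, 1, 1, 1), n = 22 boxes. Hook lengths by row (left-to-right, top-to-bottom): [12, 8, 5, 3]; [11, 7, 4, 2]; [10, 6, 3, 1]; [8, 4, 1]; [6, 2]; [5, 1]; [3]; [2]; [1]. Product of hooks = 1839366144000. So f^λ = 22! / 1839366144000 = 1124000727777607680000 / 1839366144000 = 611080470.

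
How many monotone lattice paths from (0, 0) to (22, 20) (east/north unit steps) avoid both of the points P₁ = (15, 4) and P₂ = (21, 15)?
Number of paths = 479721779784

Inclusion–exclusion. Total paths: C(42, 22) = 513791607420. Through P₁: C(19, 15)·C(23, 7) = 950228532. Through P₂: C(36, 21)·C(6, 1) = 33407415360. Since P₁ is strictly southwest of P₂, a monotone path through both must visit P₁ then P₂; paths through both = C(19, 15)·C(17, 6)·C(6, 1) = 287816256. Avoid both = 513791607420 − 950228532 − 33407415360 + 287816256 = 479721779784.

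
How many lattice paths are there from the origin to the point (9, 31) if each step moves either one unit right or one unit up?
Number of paths = 273438880

A monotone lattice path from (0, 0) to (9, 31) consists of 9 east steps and 31 north steps in some order, so it is determined by which 9 of the 40 steps are east. The count is C(40, 9) = 273438880.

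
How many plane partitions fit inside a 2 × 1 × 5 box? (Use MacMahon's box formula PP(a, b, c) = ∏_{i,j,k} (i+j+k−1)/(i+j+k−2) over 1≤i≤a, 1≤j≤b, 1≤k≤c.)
PP(2, 1, 5) = 21

Evaluate the triple product over i = 1..2, j = 1..1, k = 1..5. The factors are (2/1) · (3/2) · (4/3) · (5/4) · (6/5) · (3/2) · (4/3) · (5/4) · … (10 factors total). The numerators and denominators telescope so the product is an integer; carrying out the multiplication exactly gives PP(2, 1, 5) = 21.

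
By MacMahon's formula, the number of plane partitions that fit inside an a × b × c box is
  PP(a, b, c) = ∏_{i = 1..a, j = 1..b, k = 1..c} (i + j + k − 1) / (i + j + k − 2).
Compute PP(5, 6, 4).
PP(5, 6, 4) = 133613766

Evaluate the triple product over i = 1..5, j = 1..6, k = 1..4. The factors are (2/1) · (3/2) · (4/3) · (5/4) · (3/2) · (4/3) · (5/4) · (6/5) · … (120 factors total). The numerators and denominators telescope so the product is an integer; carrying out the multiplication exactly gives PP(5, 6, 4) = 133613766.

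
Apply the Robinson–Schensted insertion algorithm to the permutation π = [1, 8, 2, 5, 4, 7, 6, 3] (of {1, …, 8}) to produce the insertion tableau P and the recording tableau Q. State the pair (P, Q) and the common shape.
P = [1, 2, 3, 6] / [4, 7] / [5] / [8];  Q = [1, 2, 4, 6] / [3, 7] / [5] / [8];  common shape = (4, 2, 1, 1)

Row-insert the values π_1, π_2, … into P one at a time, bumping the leftmost entry strictly greater than the inserted value down to the next row. The recording tableau Q records, in position (i, j), the step at which that cell was added to P.
  Insert 1 (step 1): P = [1];  Q = [1]
  Insert 8 (step 2): P = [1, 8];  Q = [1, 2]
  Insert 2 (step 3): P = [1, 2] / [8];  Q = [1, 2] / [3]
  Insert 5 (step 4): P = [1, 2, 5] / [8];  Q = [1, 2, 4] / [3]
  Insert 4 (step 5): P = [1, 2, 4] / [5] / [8];  Q = [1, 2, 4] / [3] / [5]
  Insert 7 (step 6): P = [1, 2, 4, 7] / [5] / [8];  Q = [1, 2, 4, 6] / [3] / [5]
  Insert 6 (step 7): P = [1, 2, 4, 6] / [5, 7] / [8];  Q = [1, 2, 4, 6] / [3, 7] / [5]
  Insert 3 (step 8): P = [1, 2, 3, 6] / [4, 7] / [5] / [8];  Q = [1, 2, 4, 6] / [3, 7] / [5] / [8]
Final shape: (4, 2, 1, 1).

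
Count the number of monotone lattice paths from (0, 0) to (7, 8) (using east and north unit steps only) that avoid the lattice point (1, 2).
Number of paths = 3663

Total paths from (0, 0) to (7, 8): C(15, 7) = 6435. Paths through (1, 2): (paths (0, 0) → (1, 2)) × (paths (1, 2) → (7, 8)) = C(3, 1) · C(12, 6) = 3 · 924 = 2772. Avoidance count = 6435 − 2772 = 3663.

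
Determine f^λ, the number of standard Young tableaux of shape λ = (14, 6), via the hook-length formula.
# SYT of shape (14, 6) = 23256

Hook-length formula: f^λ = n! / Π hook(c), product over all cells c of the Young diagram. For λ = (14, 6), n = 20 boxes. Hook lengths by row (left-to-right, top-to-bottom): [15, 14, 13, 12, 11, 10, 8, 7, 6, 5, 4, 3, 2, 1]; [6, 5, 4, 3, 2, 1]. Product of hooks = 104613949440000. So f^λ = 20! / 104613949440000 = 2432902008176640000 / 104613949440000 = 23256.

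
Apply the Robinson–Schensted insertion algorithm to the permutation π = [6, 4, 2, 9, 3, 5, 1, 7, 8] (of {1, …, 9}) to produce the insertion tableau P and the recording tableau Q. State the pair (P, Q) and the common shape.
P = [1, 3, 5, 7, 8] / [2, 9] / [4] / [6];  Q = [1, 4, 6, 8, 9] / [2, 5] / [3] / [7];  common shape = (5, 2, 1, 1)

Row-insert the values π_1, π_2, … into P one at a time, bumping the leftmost entry strictly greater than the inserted value down to the next row. The recording tableau Q records, in position (i, j), the step at which that cell was added to P.
  Insert 6 (step 1): P = [6];  Q = [1]
  Insert 4 (step 2): P = [4] / [6];  Q = [1] / [2]
  Insert 2 (step 3): P = [2] / [4] / [6];  Q = [1] / [2] / [3]
  Insert 9 (step 4): P = [2, 9] / [4] / [6];  Q = [1, 4] / [2] / [3]
  Insert 3 (step 5): P = [2, 3] / [4, 9] / [6];  Q = [1, 4] / [2, 5] / [3]
  Insert 5 (step 6): P = [2, 3, 5] / [4, 9] / [6];  Q = [1, 4, 6] / [2, 5] / [3]
  Insert 1 (step 7): P = [1, 3, 5] / [2, 9] / [4] / [6];  Q = [1, 4, 6] / [2, 5] / [3] / [7]
  Insert 7 (step 8): P = [1, 3, 5, 7] / [2, 9] / [4] / [6];  Q = [1, 4, 6, 8] / [2, 5] / [3] / [7]
  Insert 8 (step 9): P = [1, 3, 5, 7, 8] / [2, 9] / [4] / [6];  Q = [1, 4, 6, 8, 9] / [2, 5] / [3] / [7]
Final shape: (5, 2, 1, 1).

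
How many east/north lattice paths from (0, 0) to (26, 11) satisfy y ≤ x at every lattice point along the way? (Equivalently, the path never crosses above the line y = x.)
Number of paths = 506662016

By the reflection principle (André's argument), the number of monotone paths to (26, 11) with n ≤ m that never go above y = x is C(37, 26) − C(37, 27) = 854992152 − 348330136 = 506662016.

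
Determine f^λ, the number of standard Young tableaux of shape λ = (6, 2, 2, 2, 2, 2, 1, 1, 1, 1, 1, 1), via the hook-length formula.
# SYT of shape (6, 2, 2, 2, 2, 2, 1, 1, 1, 1, 1, 1) = 33549516

Hook-length formula: f^λ = n! / Π hook(c), product over all cells c of the Young diagram. For λ = (6, 2, 2, 2, 2, 2, 1, 1, 1, 1, 1, 1), n = 22 boxes. Hook lengths by row (left-to-right, top-to-bottom): [17, 10, 4, 3, 2, 1]; [12, 5]; [11, 4]; [10, 3]; [9, 2]; [8, 1]; [6]; [5]; [4]; [3]; [2]; [1]. Product of hooks = 33502740480000. So f^λ = 22! / 33502740480000 = 1124000727777607680000 / 33502740480000 = 33549516.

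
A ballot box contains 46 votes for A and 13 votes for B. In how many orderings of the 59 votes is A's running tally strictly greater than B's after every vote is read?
Strict-lead orderings = 2263786772940

Total orderings of the 59 votes with 46 for A: C(59, 46) = 4047376351620. By the Bertrand ballot formula (Cycle Lemma / reflection principle), the number of orderings in which A is strictly ahead of B throughout is (p − q)/(p + q) · C(p + q, p) = (46 − 13)/(46 + 13) · 4047376351620 = 2263786772940.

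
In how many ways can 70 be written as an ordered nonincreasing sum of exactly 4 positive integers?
p(70, 4 parts) = 2484

Partitions of n into exactly k parts are in bijection with partitions of n − k into at most k parts (subtract 1 from each part). So p(70, exactly 4) = p(66, parts ≤ 4). Computing via the recurrence p(m, j) = p(m, j−1) + p(m−j, j) gives 2484.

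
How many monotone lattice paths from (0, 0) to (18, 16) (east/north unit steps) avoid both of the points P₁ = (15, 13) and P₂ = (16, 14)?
Number of paths = 1031888100

Inclusion–exclusion. Total paths: C(34, 18) = 2203961430. Through P₁: C(28, 15)·C(6, 3) = 748843200. Through P₂: C(30, 16)·C(4, 2) = 872536050. Since P₁ is strictly southwest of P₂, a monotone path through both must visit P₁ then P₂; paths through both = C(28, 15)·C(2, 1)·C(4, 2) = 449305920. Avoid both = 2203961430 − 748843200 − 872536050 + 449305920 = 1031888100.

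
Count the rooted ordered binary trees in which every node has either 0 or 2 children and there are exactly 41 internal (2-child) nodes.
C_41 = 10113918591637898134020

These full binary trees are counted by the Catalan number C_n = (1/(n + 1)) · C(2n, n). For n = 41: C_41 = (1/42) · C(82, 41) = 424784580848791721628840/42 = 10113918591637898134020.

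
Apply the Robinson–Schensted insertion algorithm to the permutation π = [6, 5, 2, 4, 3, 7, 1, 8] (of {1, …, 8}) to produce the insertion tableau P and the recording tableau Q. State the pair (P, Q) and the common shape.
P = [1, 3, 7, 8] / [2] / [4] / [5] / [6];  Q = [1, 4, 6, 8] / [2] / [3] / [5] / [7];  common shape = (4, 1, 1, 1, 1)

Row-insert the values π_1, π_2, … into P one at a time, bumping the leftmost entry strictly greater than the inserted value down to the next row. The recording tableau Q records, in position (i, j), the step at which that cell was added to P.
  Insert 6 (step 1): P = [6];  Q = [1]
  Insert 5 (step 2): P = [5] / [6];  Q = [1] / [2]
  Insert 2 (step 3): P = [2] / [5] / [6];  Q = [1] / [2] / [3]
  Insert 4 (step 4): P = [2, 4] / [5] / [6];  Q = [1, 4] / [2] / [3]
  Insert 3 (step 5): P = [2, 3] / [4] / [5] / [6];  Q = [1, 4] / [2] / [3] / [5]
  Insert 7 (step 6): P = [2, 3, 7] / [4] / [5] / [6];  Q = [1, 4, 6] / [2] / [3] / [5]
  Insert 1 (step 7): P = [1, 3, 7] / [2] / [4] / [5] / [6];  Q = [1, 4, 6] / [2] / [3] / [5] / [7]
  Insert 8 (step 8): P = [1, 3, 7, 8] / [2] / [4] / [5] / [6];  Q = [1, 4, 6, 8] / [2] / [3] / [5] / [7]
Final shape: (4, 1, 1, 1, 1).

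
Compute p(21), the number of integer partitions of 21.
p(21) = 792

Compute p(n) via the recurrence p(n, m) = p(n, m−1) + p(n−m, m), where p(n, m) counts partitions of n with all parts ≤ m and p(n) = p(n, n). The base cases are p(0, m) = 1 and p(n, 0) = 0 for n > 0. Filling the table yields p(21) = 792. (Euler's pentagonal recurrence is an alternative.)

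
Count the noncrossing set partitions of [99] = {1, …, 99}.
C_99 = 227508830794229349661819540395688853956041682601541047340

These noncrossing partitions are counted by the Catalan number C_n = (1/(n + 1)) · C(2n, n). For n = 99: C_99 = (1/100) · C(198, 99) = 22750883079422934966181954039568885395604168260154104734000/100 = 227508830794229349661819540395688853956041682601541047340.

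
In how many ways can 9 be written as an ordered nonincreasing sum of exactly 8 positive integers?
p(9, 8 parts) = 1

Partitions of n into exactly k parts ↔ partitions of n − k into at most k parts (subtract 1 from each part). For n = 9, k = 8, the partitions are: 2+1+1+1+1+1+1+1. Count = 1.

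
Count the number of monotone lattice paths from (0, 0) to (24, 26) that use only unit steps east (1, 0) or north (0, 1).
Number of paths = 121548660036300

A monotone lattice path from (0, 0) to (24, 26) consists of 24 east steps and 26 north steps in some order, so it is determined by which 24 of the 50 steps are east. The count is C(50, 24) = 121548660036300.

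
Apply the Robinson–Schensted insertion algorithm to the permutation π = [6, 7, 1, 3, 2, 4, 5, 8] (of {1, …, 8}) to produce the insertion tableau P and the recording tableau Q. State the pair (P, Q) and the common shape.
P = [1, 2, 4, 5, 8] / [3, 7] / [6];  Q = [1, 2, 6, 7, 8] / [3, 4] / [5];  common shape = (5, 2, 1)

Row-insert the values π_1, π_2, … into P one at a time, bumping the leftmost entry strictly greater than the inserted value down to the next row. The recording tableau Q records, in position (i, j), the step at which that cell was added to P.
  Insert 6 (step 1): P = [6];  Q = [1]
  Insert 7 (step 2): P = [6, 7];  Q = [1, 2]
  Insert 1 (step 3): P = [1, 7] / [6];  Q = [1, 2] / [3]
  Insert 3 (step 4): P = [1, 3] / [6, 7];  Q = [1, 2] / [3, 4]
  Insert 2 (step 5): P = [1, 2] / [3, 7] / [6];  Q = [1, 2] / [3, 4] / [5]
  Insert 4 (step 6): P = [1, 2, 4] / [3, 7] / [6];  Q = [1, 2, 6] / [3, 4] / [5]
  Insert 5 (step 7): P = [1, 2, 4, 5] / [3, 7] / [6];  Q = [1, 2, 6, 7] / [3, 4] / [5]
  Insert 8 (step 8): P = [1, 2, 4, 5, 8] / [3, 7] / [6];  Q = [1, 2, 6, 7, 8] / [3, 4] / [5]
Final shape: (5, 2, 1).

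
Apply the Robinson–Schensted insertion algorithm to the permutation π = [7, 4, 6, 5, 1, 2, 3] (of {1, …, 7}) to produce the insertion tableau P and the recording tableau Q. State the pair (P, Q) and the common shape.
P = [1, 2, 3] / [4, 5] / [6] / [7];  Q = [1, 3, 7] / [2, 6] / [4] / [5];  common shape = (3, 2, 1, 1)

Row-insert the values π_1, π_2, … into P one at a time, bumping the leftmost entry strictly greater than the inserted value down to the next row. The recording tableau Q records, in position (i, j), the step at which that cell was added to P.
  Insert 7 (step 1): P = [7];  Q = [1]
  Insert 4 (step 2): P = [4] / [7];  Q = [1] / [2]
  Insert 6 (step 3): P = [4, 6] / [7];  Q = [1, 3] / [2]
  Insert 5 (step 4): P = [4, 5] / [6] / [7];  Q = [1, 3] / [2] / [4]
  Insert 1 (step 5): P = [1, 5] / [4] / [6] / [7];  Q = [1, 3] / [2] / [4] / [5]
  Insert 2 (step 6): P = [1, 2] / [4, 5] / [6] / [7];  Q = [1, 3] / [2, 6] / [4] / [5]
  Insert 3 (step 7): P = [1, 2, 3] / [4, 5] / [6] / [7];  Q = [1, 3, 7] / [2, 6] / [4] / [5]
Final shape: (3, 2, 1, 1).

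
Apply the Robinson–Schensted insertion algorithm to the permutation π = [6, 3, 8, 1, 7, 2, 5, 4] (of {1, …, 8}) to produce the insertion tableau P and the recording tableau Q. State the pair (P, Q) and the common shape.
P = [1, 2, 4] / [3, 5] / [6, 7] / [8];  Q = [1, 3, 7] / [2, 5] / [4, 6] / [8];  common shape = (3, 2, 2, 1)

Row-insert the values π_1, π_2, … into P one at a time, bumping the leftmost entry strictly greater than the inserted value down to the next row. The recording tableau Q records, in position (i, j), the step at which that cell was added to P.
  Insert 6 (step 1): P = [6];  Q = [1]
  Insert 3 (step 2): P = [3] / [6];  Q = [1] / [2]
  Insert 8 (step 3): P = [3, 8] / [6];  Q = [1, 3] / [2]
  Insert 1 (step 4): P = [1, 8] / [3] / [6];  Q = [1, 3] / [2] / [4]
  Insert 7 (step 5): P = [1, 7] / [3, 8] / [6];  Q = [1, 3] / [2, 5] / [4]
  Insert 2 (step 6): P = [1, 2] / [3, 7] / [6, 8];  Q = [1, 3] / [2, 5] / [4, 6]
  Insert 5 (step 7): P = [1, 2, 5] / [3, 7] / [6, 8];  Q = [1, 3, 7] / [2, 5] / [4, 6]
  Insert 4 (step 8): P = [1, 2, 4] / [3, 5] / [6, 7] / [8];  Q = [1, 3, 7] / [2, 5] / [4, 6] / [8]
Final shape: (3, 2, 2, 1).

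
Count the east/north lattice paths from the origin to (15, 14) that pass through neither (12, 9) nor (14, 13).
Number of paths = 29799980

Inclusion–exclusion. Total paths: C(29, 15) = 77558760. Through P₁: C(21, 12)·C(8, 3) = 16460080. Through P₂: C(27, 14)·C(2, 1) = 40116600. Since P₁ is strictly southwest of P₂, a monotone path through both must visit P₁ then P₂; paths through both = C(21, 12)·C(6, 2)·C(2, 1) = 8817900. Avoid both = 77558760 − 16460080 − 40116600 + 8817900 = 29799980.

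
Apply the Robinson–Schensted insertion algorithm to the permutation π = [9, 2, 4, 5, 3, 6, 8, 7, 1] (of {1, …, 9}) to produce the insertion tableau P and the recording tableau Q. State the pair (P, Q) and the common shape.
P = [1, 3, 5, 6, 7] / [2, 8] / [4] / [9];  Q = [1, 3, 4, 6, 7] / [2, 8] / [5] / [9];  common shape = (5, 2, 1, 1)

Row-insert the values π_1, π_2, … into P one at a time, bumping the leftmost entry strictly greater than the inserted value down to the next row. The recording tableau Q records, in position (i, j), the step at which that cell was added to P.
  Insert 9 (step 1): P = [9];  Q = [1]
  Insert 2 (step 2): P = [2] / [9];  Q = [1] / [2]
  Insert 4 (step 3): P = [2, 4] / [9];  Q = [1, 3] / [2]
  Insert 5 (step 4): P = [2, 4, 5] / [9];  Q = [1, 3, 4] / [2]
  Insert 3 (step 5): P = [2, 3, 5] / [4] / [9];  Q = [1, 3, 4] / [2] / [5]
  Insert 6 (step 6): P = [2, 3, 5, 6] / [4] / [9];  Q = [1, 3, 4, 6] / [2] / [5]
  Insert 8 (step 7): P = [2, 3, 5, 6, 8] / [4] / [9];  Q = [1, 3, 4, 6, 7] / [2] / [5]
  Insert 7 (step 8): P = [2, 3, 5, 6, 7] / [4, 8] / [9];  Q = [1, 3, 4, 6, 7] / [2, 8] / [5]
  Insert 1 (step 9): P = [1, 3, 5, 6, 7] / [2, 8] / [4] / [9];  Q = [1, 3, 4, 6, 7] / [2, 8] / [5] / [9]
Final shape: (5, 2, 1, 1).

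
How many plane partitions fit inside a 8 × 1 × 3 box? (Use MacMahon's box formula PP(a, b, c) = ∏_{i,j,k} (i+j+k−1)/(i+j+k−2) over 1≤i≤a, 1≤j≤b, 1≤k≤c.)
PP(8, 1, 3) = 165

Evaluate the triple product over i = 1..8, j = 1..1, k = 1..3. The factors are (2/1) · (3/2) · (4/3) · (3/2) · (4/3) · (5/4) · (4/3) · (5/4) · … (24 factors total). The numerators and denominators telescope so the product is an integer; carrying out the multiplication exactly gives PP(8, 1, 3) = 165.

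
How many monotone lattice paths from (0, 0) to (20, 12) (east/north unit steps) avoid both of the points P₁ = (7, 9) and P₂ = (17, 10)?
Number of paths = 136281990

Inclusion–exclusion. Total paths: C(32, 20) = 225792840. Through P₁: C(16, 7)·C(16, 13) = 6406400. Through P₂: C(27, 17)·C(5, 3) = 84362850. Since P₁ is strictly southwest of P₂, a monotone path through both must visit P₁ then P₂; paths through both = C(16, 7)·C(11, 10)·C(5, 3) = 1258400. Avoid both = 225792840 − 6406400 − 84362850 + 1258400 = 136281990.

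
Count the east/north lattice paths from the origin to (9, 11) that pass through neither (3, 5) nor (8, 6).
Number of paths = 100214

Inclusion–exclusion. Total paths: C(20, 9) = 167960. Through P₁: C(8, 3)·C(12, 6) = 51744. Through P₂: C(14, 8)·C(6, 1) = 18018. Since P₁ is strictly southwest of P₂, a monotone path through both must visit P₁ then P₂; paths through both = C(8, 3)·C(6, 5)·C(6, 1) = 2016. Avoid both = 167960 − 51744 − 18018 + 2016 = 100214.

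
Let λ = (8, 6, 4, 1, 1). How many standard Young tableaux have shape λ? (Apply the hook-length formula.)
# SYT of shape (8, 6, 4, 1, 1) = 64664600

Hook-length formula: f^λ = n! / Π hook(c), product over all cells c of the Young diagram. For λ = (8, 6, 4, 1, 1), n = 20 boxes. Hook lengths by row (left-to-right, top-to-bottom): [12, 9, 8, 7, 5, 4, 2, 1]; [9, 6, 5, 4, 2, 1]; [6, 3, 2, 1]; [2]; [1]. Product of hooks = 37623398400. So f^λ = 20! / 37623398400 = 2432902008176640000 / 37623398400 = 64664600.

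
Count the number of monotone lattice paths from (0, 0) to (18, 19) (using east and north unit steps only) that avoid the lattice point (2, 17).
Number of paths = 17672605737

Total paths from (0, 0) to (18, 19): C(37, 18) = 17672631900. Paths through (2, 17): (paths (0, 0) → (2, 17)) × (paths (2, 17) → (18, 19)) = C(19, 2) · C(18, 16) = 171 · 153 = 26163. Avoidance count = 17672631900 − 26163 = 17672605737.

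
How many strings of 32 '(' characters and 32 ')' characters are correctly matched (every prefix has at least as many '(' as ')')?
C_32 = 55534064877048198

These balanced parentheses are counted by the Catalan number C_n = (1/(n + 1)) · C(2n, n). For n = 32: C_32 = (1/33) · C(64, 32) = 1832624140942590534/33 = 55534064877048198.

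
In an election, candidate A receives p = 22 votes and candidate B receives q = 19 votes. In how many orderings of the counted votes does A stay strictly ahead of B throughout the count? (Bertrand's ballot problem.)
Strict-lead orderings = 17902146600

Total orderings of the 41 votes with 22 for A: C(41, 22) = 244662670200. By the Bertrand ballot formula (Cycle Lemma / reflection principle), the number of orderings in which A is strictly ahead of B throughout is (p − q)/(p + q) · C(p + q, p) = (22 − 19)/(22 + 19) · 244662670200 = 17902146600.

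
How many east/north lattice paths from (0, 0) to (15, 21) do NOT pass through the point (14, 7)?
Number of paths = 5566158360

Total paths from (0, 0) to (15, 21): C(36, 15) = 5567902560. Paths through (14, 7): (paths (0, 0) → (14, 7)) × (paths (14, 7) → (15, 21)) = C(21, 14) · C(15, 1) = 116280 · 15 = 1744200. Avoidance count = 5567902560 − 1744200 = 5566158360.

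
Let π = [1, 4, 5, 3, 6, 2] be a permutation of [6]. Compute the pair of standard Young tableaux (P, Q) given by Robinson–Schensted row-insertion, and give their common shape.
P = [1, 2, 5, 6] / [3] / [4];  Q = [1, 2, 3, 5] / [4] / [6];  common shape = (4, 1, 1)

Row-insert the values π_1, π_2, … into P one at a time, bumping the leftmost entry strictly greater than the inserted value down to the next row. The recording tableau Q records, in position (i, j), the step at which that cell was added to P.
  Insert 1 (step 1): P = [1];  Q = [1]
  Insert 4 (step 2): P = [1, 4];  Q = [1, 2]
  Insert 5 (step 3): P = [1, 4, 5];  Q = [1, 2, 3]
  Insert 3 (step 4): P = [1, 3, 5] / [4];  Q = [1, 2, 3] / [4]
  Insert 6 (step 5): P = [1, 3, 5, 6] / [4];  Q = [1, 2, 3, 5] / [4]
  Insert 2 (step 6): P = [1, 2, 5, 6] / [3] / [4];  Q = [1, 2, 3, 5] / [4] / [6]
Final shape: (4, 1, 1).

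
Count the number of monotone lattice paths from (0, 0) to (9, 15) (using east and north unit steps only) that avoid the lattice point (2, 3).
Number of paths = 803624

Total paths from (0, 0) to (9, 15): C(24, 9) = 1307504. Paths through (2, 3): (paths (0, 0) → (2, 3)) × (paths (2, 3) → (9, 15)) = C(5, 2) · C(19, 7) = 10 · 50388 = 503880. Avoidance count = 1307504 − 503880 = 803624.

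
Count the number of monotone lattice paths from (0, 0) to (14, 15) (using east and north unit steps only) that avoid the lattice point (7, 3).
Number of paths = 71512200

Total paths from (0, 0) to (14, 15): C(29, 14) = 77558760. Paths through (7, 3): (paths (0, 0) → (7, 3)) × (paths (7, 3) → (14, 15)) = C(10, 7) · C(19, 7) = 120 · 50388 = 6046560. Avoidance count = 77558760 − 6046560 = 71512200.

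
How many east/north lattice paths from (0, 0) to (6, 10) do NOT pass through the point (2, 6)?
Number of paths = 6048

Total paths from (0, 0) to (6, 10): C(16, 6) = 8008. Paths through (2, 6): (paths (0, 0) → (2, 6)) × (paths (2, 6) → (6, 10)) = C(8, 2) · C(8, 4) = 28 · 70 = 1960. Avoidance count = 8008 − 1960 = 6048.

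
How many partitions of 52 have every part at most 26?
p(52, parts ≤ 26) = 272293

Use the recurrence p(n, m) = p(n, m−1) + p(n−m, m): either the largest part is < m (count p(n, m−1)) or the largest part is exactly m (remove one copy of m, count p(n−m, m)). With p(0, ·) = 1 this gives p(52, parts ≤ 26) = 272293. (By conjugating Young diagrams, this also counts partitions of 52 into at most 26 parts.)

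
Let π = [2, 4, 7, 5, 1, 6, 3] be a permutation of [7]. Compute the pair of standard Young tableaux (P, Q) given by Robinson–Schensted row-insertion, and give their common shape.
P = [1, 3, 5, 6] / [2, 4] / [7];  Q = [1, 2, 3, 6] / [4, 7] / [5];  common shape = (4, 2, 1)

Row-insert the values π_1, π_2, … into P one at a time, bumping the leftmost entry strictly greater than the inserted value down to the next row. The recording tableau Q records, in position (i, j), the step at which that cell was added to P.
  Insert 2 (step 1): P = [2];  Q = [1]
  Insert 4 (step 2): P = [2, 4];  Q = [1, 2]
  Insert 7 (step 3): P = [2, 4, 7];  Q = [1, 2, 3]
  Insert 5 (step 4): P = [2, 4, 5] / [7];  Q = [1, 2, 3] / [4]
  Insert 1 (step 5): P = [1, 4, 5] / [2] / [7];  Q = [1, 2, 3] / [4] / [5]
  Insert 6 (step 6): P = [1, 4, 5, 6] / [2] / [7];  Q = [1, 2, 3, 6] / [4] / [5]
  Insert 3 (step 7): P = [1, 3, 5, 6] / [2, 4] / [7];  Q = [1, 2, 3, 6] / [4, 7] / [5]
Final shape: (4, 2, 1).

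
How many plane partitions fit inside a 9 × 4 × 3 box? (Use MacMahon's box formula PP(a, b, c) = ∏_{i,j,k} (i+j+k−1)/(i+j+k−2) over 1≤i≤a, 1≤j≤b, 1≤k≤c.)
PP(9, 4, 3) = 13026013

Evaluate the triple product over i = 1..9, j = 1..4, k = 1..3. The factors are (2/1) · (3/2) · (4/3) · (3/2) · (4/3) · (5/4) · (4/3) · (5/4) · … (108 factors total). The numerators and denominators telescope so the product is an integer; carrying out the multiplication exactly gives PP(9, 4, 3) = 13026013.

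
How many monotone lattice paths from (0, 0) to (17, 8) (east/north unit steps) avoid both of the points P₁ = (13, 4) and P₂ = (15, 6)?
Number of paths = 675071

Inclusion–exclusion. Total paths: C(25, 17) = 1081575. Through P₁: C(17, 13)·C(8, 4) = 166600. Through P₂: C(21, 15)·C(4, 2) = 325584. Since P₁ is strictly southwest of P₂, a monotone path through both must visit P₁ then P₂; paths through both = C(17, 13)·C(4, 2)·C(4, 2) = 85680. Avoid both = 1081575 − 166600 − 325584 + 85680 = 675071.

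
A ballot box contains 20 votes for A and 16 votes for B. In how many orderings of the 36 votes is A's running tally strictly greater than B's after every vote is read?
Strict-lead orderings = 811985790

Total orderings of the 36 votes with 20 for A: C(36, 20) = 7307872110. By the Bertrand ballot formula (Cycle Lemma / reflection principle), the number of orderings in which A is strictly ahead of B throughout is (p − q)/(p + q) · C(p + q, p) = (20 − 16)/(20 + 16) · 7307872110 = 811985790.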